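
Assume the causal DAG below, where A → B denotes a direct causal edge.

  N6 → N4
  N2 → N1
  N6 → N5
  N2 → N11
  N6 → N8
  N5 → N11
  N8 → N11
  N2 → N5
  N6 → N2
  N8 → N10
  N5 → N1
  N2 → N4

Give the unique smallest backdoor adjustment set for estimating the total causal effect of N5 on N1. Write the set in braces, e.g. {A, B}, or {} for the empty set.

Variables eligible for adjustment (non-descendants of N5, excluding N5 and N1): {N10, N2, N4, N6, N8}.
Backdoor paths from N5 to N1:
  P1: N5 <- N6 -> N8 -> N11 <- N2 -> N1
  P2: N5 <- N6 -> N2 -> N1
  P3: N5 <- N6 -> N4 <- N2 -> N1
  P4: N5 <- N2 -> N1
The empty set is not sufficient: P2 (N5 <- N6 -> N2 -> N1) has no collider blocking it and no conditioned non-collider, so it is open.
Try {N2}:
  P1: blocked at collider N11 (neither it nor any descendant is in the conditioning set).
  P2: blocked at chain node N2 ∈ conditioning set.
  P3: blocked at collider N4 (neither it nor any descendant is in the conditioning set).
  P4: blocked at fork node N2 ∈ conditioning set.
{N2} contains no descendant of N5 and blocks every backdoor path.
No other singleton works — e.g. {N6} leaves P4 open — so {N2} is the unique smallest valid adjustment set.

{N2}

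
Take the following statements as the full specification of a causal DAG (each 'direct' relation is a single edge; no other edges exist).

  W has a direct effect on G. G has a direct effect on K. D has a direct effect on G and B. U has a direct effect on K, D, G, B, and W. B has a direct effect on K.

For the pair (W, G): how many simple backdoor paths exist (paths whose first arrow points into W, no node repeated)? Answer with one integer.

A backdoor path from W to G is any simple undirected path whose first edge points into W (i.e. leaves W via a parent).
Parents of W: {U}.
Enumerating:
  P1: W <- U -> D -> G
  P2: W <- U -> D -> B -> K <- G
  P3: W <- U -> G
  P4: W <- U -> B <- D -> G
  P5: W <- U -> B -> K <- G
  P6: W <- U -> K <- G
  P7: W <- U -> K <- B <- D -> G
That exhausts the simple backdoor paths. Count: 7.

7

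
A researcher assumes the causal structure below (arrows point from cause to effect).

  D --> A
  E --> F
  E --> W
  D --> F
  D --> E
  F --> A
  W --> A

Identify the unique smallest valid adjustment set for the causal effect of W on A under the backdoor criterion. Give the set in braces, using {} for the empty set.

Variables eligible for adjustment (non-descendants of W, excluding W and A): {D, E, F}.
Backdoor paths from W to A:
  P1: W <- E <- D -> F -> A
  P2: W <- E <- D -> A
  P3: W <- E -> F <- D -> A
  P4: W <- E -> F -> A
The empty set is not sufficient: P1 (W <- E <- D -> F -> A) has no collider blocking it and no conditioned non-collider, so it is open.
Try {E}:
  P1: blocked at chain node E ∈ conditioning set.
  P2: blocked at chain node E ∈ conditioning set.
  P3: blocked at fork node E ∈ conditioning set.
  P4: blocked at fork node E ∈ conditioning set.
{E} contains no descendant of W and blocks every backdoor path.
No other singleton works — e.g. {D} leaves P4 open — so {E} is the unique smallest valid adjustment set.

{E}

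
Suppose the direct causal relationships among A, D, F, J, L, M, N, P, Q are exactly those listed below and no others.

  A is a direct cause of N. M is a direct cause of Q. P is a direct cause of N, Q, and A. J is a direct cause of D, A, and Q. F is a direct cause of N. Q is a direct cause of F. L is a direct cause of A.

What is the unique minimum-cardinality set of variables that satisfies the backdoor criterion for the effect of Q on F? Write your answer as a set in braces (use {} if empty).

{}

Variables eligible for adjustment (non-descendants of Q, excluding Q and F): {A, D, J, L, M, P}.
Backdoor paths from Q to F:
  P1: Q <- J -> A <- P -> N <- F
  P2: Q <- J -> A -> N <- F
  P3: Q <- P -> A -> N <- F
  P4: Q <- P -> N <- F
Each backdoor path contains an unconditioned collider, so every path is already blocked with the empty conditioning set:
  P1: blocked at collider A (neither it nor any descendant is in the conditioning set).
  P2: blocked at collider N (neither it nor any descendant is in the conditioning set).
  P3: blocked at collider N (neither it nor any descendant is in the conditioning set).
  P4: blocked at collider N (neither it nor any descendant is in the conditioning set).
The empty set is therefore the unique smallest valid set.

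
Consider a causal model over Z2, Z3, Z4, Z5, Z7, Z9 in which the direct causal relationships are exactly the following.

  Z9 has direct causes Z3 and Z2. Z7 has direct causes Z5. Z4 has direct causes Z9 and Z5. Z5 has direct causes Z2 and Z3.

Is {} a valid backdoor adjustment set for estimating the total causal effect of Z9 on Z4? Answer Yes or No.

No

Backdoor paths from Z9 to Z4 (paths whose first edge points into Z9):
  P1: Z9 <- Z3 -> Z5 -> Z4
  P2: Z9 <- Z2 -> Z5 -> Z4
Condition 1 (no descendant of Z9 in the set): holds — descendants of Z9 are {Z4}; none are in {}.
Condition 2 (every backdoor path blocked by {}):
  P1: open — no interior node is in the conditioning set.
  P2: open — no interior node is in the conditioning set.
{} does not satisfy the backdoor criterion.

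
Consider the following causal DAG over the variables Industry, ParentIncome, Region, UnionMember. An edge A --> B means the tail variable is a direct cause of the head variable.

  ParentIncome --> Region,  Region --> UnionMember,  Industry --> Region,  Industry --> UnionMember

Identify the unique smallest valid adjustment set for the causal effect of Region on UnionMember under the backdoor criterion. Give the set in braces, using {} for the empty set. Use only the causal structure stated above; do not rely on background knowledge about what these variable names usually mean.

{Industry}

Variables eligible for adjustment (non-descendants of Region, excluding Region and UnionMember): {Industry, ParentIncome}.
Backdoor paths from Region to UnionMember:
  P1: Region <- Industry -> UnionMember
The empty set is not sufficient: P1 (Region <- Industry -> UnionMember) has no collider blocking it and no conditioned non-collider, so it is open.
Try {Industry}:
  P1: blocked at fork node Industry ∈ conditioning set.
{Industry} contains no descendant of Region and blocks every backdoor path.
No other singleton works — e.g. {ParentIncome} leaves P1 open — so {Industry} is the unique smallest valid adjustment set.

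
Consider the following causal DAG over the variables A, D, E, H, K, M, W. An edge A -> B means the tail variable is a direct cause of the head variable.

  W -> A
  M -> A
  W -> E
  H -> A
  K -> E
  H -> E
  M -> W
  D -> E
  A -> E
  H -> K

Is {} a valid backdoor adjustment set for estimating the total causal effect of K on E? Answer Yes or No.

Backdoor paths from K to E (paths whose first edge points into K):
  P1: K <- H -> A <- M -> W -> E
  P2: K <- H -> A <- W -> E
  P3: K <- H -> A -> E
  P4: K <- H -> E
Condition 1 (no descendant of K in the set): holds — descendants of K are {E}; none are in {}.
Condition 2 (every backdoor path blocked by {}):
  P1: blocked at collider A (neither it nor any descendant is in the conditioning set).
  P2: blocked at collider A (neither it nor any descendant is in the conditioning set).
  P3: open — no interior node is in the conditioning set.
  P4: open — no interior node is in the conditioning set.
{} does not satisfy the backdoor criterion.

No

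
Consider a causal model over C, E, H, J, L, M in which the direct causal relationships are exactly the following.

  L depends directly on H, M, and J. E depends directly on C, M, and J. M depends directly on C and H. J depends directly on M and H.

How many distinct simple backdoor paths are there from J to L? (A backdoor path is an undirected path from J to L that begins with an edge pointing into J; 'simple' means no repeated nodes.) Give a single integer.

4

A backdoor path from J to L is any simple undirected path whose first edge points into J (i.e. leaves J via a parent).
Parents of J: {H, M}.
Enumerating:
  P1: J <- H -> M -> L
  P2: J <- H -> L
  P3: J <- M <- H -> L
  P4: J <- M -> L
That exhausts the simple backdoor paths. Count: 4.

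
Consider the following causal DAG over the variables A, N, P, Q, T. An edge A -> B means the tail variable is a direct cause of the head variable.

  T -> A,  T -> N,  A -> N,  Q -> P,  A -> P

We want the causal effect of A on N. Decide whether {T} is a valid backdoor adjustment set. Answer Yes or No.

Backdoor paths from A to N (paths whose first edge points into A):
  P1: A <- T -> N
Condition 1 (no descendant of A in the set): holds — descendants of A are {N, P}; none are in {T}.
Condition 2 (every backdoor path blocked by {T}):
  P1: blocked at fork node T ∈ conditioning set.
{T} satisfies the backdoor criterion.

Yes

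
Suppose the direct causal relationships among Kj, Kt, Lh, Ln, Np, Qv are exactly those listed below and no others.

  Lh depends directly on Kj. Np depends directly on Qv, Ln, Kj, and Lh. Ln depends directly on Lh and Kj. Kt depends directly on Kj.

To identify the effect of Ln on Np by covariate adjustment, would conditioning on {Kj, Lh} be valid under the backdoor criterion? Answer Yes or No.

Backdoor paths from Ln to Np (paths whose first edge points into Ln):
  P1: Ln <- Kj -> Lh -> Np
  P2: Ln <- Kj -> Np
  P3: Ln <- Lh <- Kj -> Np
  P4: Ln <- Lh -> Np
Condition 1 (no descendant of Ln in the set): holds — descendants of Ln are {Np}; none are in {Kj, Lh}.
Condition 2 (every backdoor path blocked by {Kj, Lh}):
  P1: blocked at fork node Kj ∈ conditioning set.
  P2: blocked at fork node Kj ∈ conditioning set.
  P3: blocked at chain node Lh ∈ conditioning set.
  P4: blocked at fork node Lh ∈ conditioning set.
{Kj, Lh} satisfies the backdoor criterion.

Yes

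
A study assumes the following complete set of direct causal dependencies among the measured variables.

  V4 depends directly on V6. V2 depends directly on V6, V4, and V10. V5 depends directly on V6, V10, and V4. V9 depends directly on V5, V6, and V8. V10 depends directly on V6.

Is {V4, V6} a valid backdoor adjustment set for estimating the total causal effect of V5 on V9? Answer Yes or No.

Backdoor paths from V5 to V9 (paths whose first edge points into V5):
  P1: V5 <- V6 -> V9
  P2: V5 <- V4 <- V6 -> V9
  P3: V5 <- V4 -> V2 <- V6 -> V9
  P4: V5 <- V4 -> V2 <- V10 <- V6 -> V9
  P5: V5 <- V10 <- V6 -> V9
  P6: V5 <- V10 -> V2 <- V6 -> V9
  P7: V5 <- V10 -> V2 <- V4 <- V6 -> V9
Condition 1 (no descendant of V5 in the set): holds — descendants of V5 are {V9}; none are in {V4, V6}.
Condition 2 (every backdoor path blocked by {V4, V6}):
  P1: blocked at fork node V6 ∈ conditioning set.
  P2: blocked at chain node V4 ∈ conditioning set.
  P3: blocked at fork node V4 ∈ conditioning set.
  P4: blocked at fork node V4 ∈ conditioning set.
  P5: blocked at fork node V6 ∈ conditioning set.
  P6: blocked at collider V2 (neither it nor any descendant is in the conditioning set).
  P7: blocked at collider V2 (neither it nor any descendant is in the conditioning set).
{V4, V6} satisfies the backdoor criterion.

Yes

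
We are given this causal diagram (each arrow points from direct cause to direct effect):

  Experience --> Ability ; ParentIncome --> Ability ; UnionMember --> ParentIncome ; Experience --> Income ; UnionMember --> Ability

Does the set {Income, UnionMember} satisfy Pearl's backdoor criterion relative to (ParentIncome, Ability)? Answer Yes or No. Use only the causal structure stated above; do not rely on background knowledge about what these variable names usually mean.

Backdoor paths from ParentIncome to Ability (paths whose first edge points into ParentIncome):
  P1: ParentIncome <- UnionMember -> Ability
Condition 1 (no descendant of ParentIncome in the set): holds — descendants of ParentIncome are {Ability}; none are in {Income, UnionMember}.
Condition 2 (every backdoor path blocked by {Income, UnionMember}):
  P1: blocked at fork node UnionMember ∈ conditioning set.
{Income, UnionMember} satisfies the backdoor criterion.

Yes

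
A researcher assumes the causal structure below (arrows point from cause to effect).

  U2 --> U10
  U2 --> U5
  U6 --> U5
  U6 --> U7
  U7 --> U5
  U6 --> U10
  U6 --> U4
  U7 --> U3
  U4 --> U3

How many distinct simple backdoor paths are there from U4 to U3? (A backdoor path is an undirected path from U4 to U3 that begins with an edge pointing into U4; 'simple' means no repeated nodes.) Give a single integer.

3

A backdoor path from U4 to U3 is any simple undirected path whose first edge points into U4 (i.e. leaves U4 via a parent).
Parents of U4: {U6}.
Enumerating:
  P1: U4 <- U6 -> U7 -> U3
  P2: U4 <- U6 -> U10 <- U2 -> U5 <- U7 -> U3
  P3: U4 <- U6 -> U5 <- U7 -> U3
That exhausts the simple backdoor paths. Count: 3.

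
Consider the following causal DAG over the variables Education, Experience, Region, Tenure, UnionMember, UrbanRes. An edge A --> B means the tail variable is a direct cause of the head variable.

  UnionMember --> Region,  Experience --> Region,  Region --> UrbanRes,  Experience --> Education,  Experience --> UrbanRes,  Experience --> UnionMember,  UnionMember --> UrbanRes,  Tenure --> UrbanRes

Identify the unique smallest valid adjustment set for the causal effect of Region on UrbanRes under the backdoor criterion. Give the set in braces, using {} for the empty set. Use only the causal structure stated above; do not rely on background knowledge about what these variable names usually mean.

Variables eligible for adjustment (non-descendants of Region, excluding Region and UrbanRes): {Education, Experience, Tenure, UnionMember}.
Backdoor paths from Region to UrbanRes:
  P1: Region <- Experience -> UnionMember -> UrbanRes
  P2: Region <- Experience -> UrbanRes
  P3: Region <- UnionMember <- Experience -> UrbanRes
  P4: Region <- UnionMember -> UrbanRes
The empty set is not sufficient: P1 (Region <- Experience -> UnionMember -> UrbanRes) has no collider blocking it and no conditioned non-collider, so it is open.
Try {Experience, UnionMember}:
  P1: blocked at fork node Experience ∈ conditioning set.
  P2: blocked at fork node Experience ∈ conditioning set.
  P3: blocked at chain node UnionMember ∈ conditioning set.
  P4: blocked at fork node UnionMember ∈ conditioning set.
{Experience, UnionMember} contains no descendant of Region and blocks every backdoor path.
Every element of {Experience, UnionMember} is needed (dropping Experience leaves P2 open; dropping UnionMember leaves P4 open), so no proper subset is valid.
Among all size-2 subsets of the eligible variables, only {Experience, UnionMember} blocks every backdoor path, so it is the unique smallest valid adjustment set.

{Experience, UnionMember}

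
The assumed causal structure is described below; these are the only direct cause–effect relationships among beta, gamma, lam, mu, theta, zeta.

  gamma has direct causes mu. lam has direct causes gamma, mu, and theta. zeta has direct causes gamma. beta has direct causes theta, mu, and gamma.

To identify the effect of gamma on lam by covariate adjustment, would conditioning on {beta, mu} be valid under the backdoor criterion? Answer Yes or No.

Backdoor paths from gamma to lam (paths whose first edge points into gamma):
  P1: gamma <- mu -> beta <- theta -> lam
  P2: gamma <- mu -> lam
Condition 1 (no descendant of gamma in the set): FAILS — beta is a descendant of gamma.
Condition 2 (every backdoor path blocked by {beta, mu}):
  P1: blocked at fork node mu ∈ conditioning set.
  P2: blocked at fork node mu ∈ conditioning set.
{beta, mu} does not satisfy the backdoor criterion.

No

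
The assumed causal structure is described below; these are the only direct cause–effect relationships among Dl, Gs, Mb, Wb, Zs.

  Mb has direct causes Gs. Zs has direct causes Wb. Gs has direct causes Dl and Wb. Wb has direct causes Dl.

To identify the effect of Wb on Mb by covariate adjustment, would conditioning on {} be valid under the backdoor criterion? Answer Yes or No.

Backdoor paths from Wb to Mb (paths whose first edge points into Wb):
  P1: Wb <- Dl -> Gs -> Mb
Condition 1 (no descendant of Wb in the set): holds — descendants of Wb are {Gs, Mb, Zs}; none are in {}.
Condition 2 (every backdoor path blocked by {}):
  P1: open — no interior node is in the conditioning set.
{} does not satisfy the backdoor criterion.

No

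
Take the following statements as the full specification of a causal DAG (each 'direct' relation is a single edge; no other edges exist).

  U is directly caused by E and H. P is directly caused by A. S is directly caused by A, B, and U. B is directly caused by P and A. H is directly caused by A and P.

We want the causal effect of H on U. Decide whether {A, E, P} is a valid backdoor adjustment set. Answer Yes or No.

Backdoor paths from H to U (paths whose first edge points into H):
  P1: H <- A -> P -> B -> S <- U
  P2: H <- A -> B -> S <- U
  P3: H <- A -> S <- U
  P4: H <- P <- A -> B -> S <- U
  P5: H <- P <- A -> S <- U
  P6: H <- P -> B <- A -> S <- U
  P7: H <- P -> B -> S <- U
Condition 1 (no descendant of H in the set): holds — descendants of H are {S, U}; none are in {A, E, P}.
Condition 2 (every backdoor path blocked by {A, E, P}):
  P1: blocked at fork node A ∈ conditioning set.
  P2: blocked at fork node A ∈ conditioning set.
  P3: blocked at fork node A ∈ conditioning set.
  P4: blocked at chain node P ∈ conditioning set.
  P5: blocked at chain node P ∈ conditioning set.
  P6: blocked at fork node P ∈ conditioning set.
  P7: blocked at fork node P ∈ conditioning set.
{A, E, P} satisfies the backdoor criterion.

Yes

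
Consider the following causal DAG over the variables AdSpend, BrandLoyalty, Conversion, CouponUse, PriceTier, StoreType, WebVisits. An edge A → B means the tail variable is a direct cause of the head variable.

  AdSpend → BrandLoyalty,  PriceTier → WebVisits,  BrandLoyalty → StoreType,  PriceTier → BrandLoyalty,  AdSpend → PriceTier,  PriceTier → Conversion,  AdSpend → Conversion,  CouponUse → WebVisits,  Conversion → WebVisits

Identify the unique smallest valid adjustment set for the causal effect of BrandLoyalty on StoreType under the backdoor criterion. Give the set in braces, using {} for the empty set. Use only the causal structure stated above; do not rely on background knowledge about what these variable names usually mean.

{}

Variables eligible for adjustment (non-descendants of BrandLoyalty, excluding BrandLoyalty and StoreType): {AdSpend, Conversion, CouponUse, PriceTier, WebVisits}.
Backdoor paths from BrandLoyalty to StoreType:
  (none)
With no backdoor paths the empty set already satisfies the criterion, and it is trivially minimal.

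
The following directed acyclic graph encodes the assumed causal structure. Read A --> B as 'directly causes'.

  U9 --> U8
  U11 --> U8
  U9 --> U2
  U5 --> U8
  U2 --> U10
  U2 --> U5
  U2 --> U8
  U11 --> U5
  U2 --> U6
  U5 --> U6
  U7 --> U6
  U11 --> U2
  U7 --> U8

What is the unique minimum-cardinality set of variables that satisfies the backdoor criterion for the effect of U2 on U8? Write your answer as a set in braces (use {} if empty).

{U11, U9}

Variables eligible for adjustment (non-descendants of U2, excluding U2 and U8): {U11, U7, U9}.
Backdoor paths from U2 to U8:
  P1: U2 <- U11 -> U5 -> U8
  P2: U2 <- U11 -> U5 -> U6 <- U7 -> U8
  P3: U2 <- U11 -> U8
  P4: U2 <- U9 -> U8
The empty set is not sufficient: P1 (U2 <- U11 -> U5 -> U8) has no collider blocking it and no conditioned non-collider, so it is open.
Try {U11, U9}:
  P1: blocked at fork node U11 ∈ conditioning set.
  P2: blocked at fork node U11 ∈ conditioning set.
  P3: blocked at fork node U11 ∈ conditioning set.
  P4: blocked at fork node U9 ∈ conditioning set.
{U11, U9} contains no descendant of U2 and blocks every backdoor path.
Every element of {U11, U9} is needed (dropping U11 leaves P1 open; dropping U9 leaves P4 open), so no proper subset is valid.
Among all size-2 subsets of the eligible variables, only {U11, U9} blocks every backdoor path, so it is the unique smallest valid adjustment set.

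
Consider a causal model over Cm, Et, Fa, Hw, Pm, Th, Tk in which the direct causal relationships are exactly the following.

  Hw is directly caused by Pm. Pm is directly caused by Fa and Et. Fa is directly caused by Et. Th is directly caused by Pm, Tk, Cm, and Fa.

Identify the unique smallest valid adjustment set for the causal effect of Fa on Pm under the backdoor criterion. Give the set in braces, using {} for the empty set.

Variables eligible for adjustment (non-descendants of Fa, excluding Fa and Pm): {Cm, Et, Tk}.
Backdoor paths from Fa to Pm:
  P1: Fa <- Et -> Pm
The empty set is not sufficient: P1 (Fa <- Et -> Pm) has no collider blocking it and no conditioned non-collider, so it is open.
Try {Et}:
  P1: blocked at fork node Et ∈ conditioning set.
{Et} contains no descendant of Fa and blocks every backdoor path.
No other singleton works — e.g. {Cm} leaves P1 open — so {Et} is the unique smallest valid adjustment set.

{Et}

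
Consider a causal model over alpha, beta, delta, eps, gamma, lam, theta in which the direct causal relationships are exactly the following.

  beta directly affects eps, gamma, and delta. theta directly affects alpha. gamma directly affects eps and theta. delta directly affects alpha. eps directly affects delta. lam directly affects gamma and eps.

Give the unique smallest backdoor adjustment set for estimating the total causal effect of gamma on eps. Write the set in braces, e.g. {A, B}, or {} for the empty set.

{beta, lam}

Variables eligible for adjustment (non-descendants of gamma, excluding gamma and eps): {beta, lam}.
Backdoor paths from gamma to eps:
  P1: gamma <- beta -> eps
  P2: gamma <- beta -> delta <- eps
  P3: gamma <- lam -> eps
The empty set is not sufficient: P1 (gamma <- beta -> eps) has no collider blocking it and no conditioned non-collider, so it is open.
Try {beta, lam}:
  P1: blocked at fork node beta ∈ conditioning set.
  P2: blocked at fork node beta ∈ conditioning set.
  P3: blocked at fork node lam ∈ conditioning set.
{beta, lam} contains no descendant of gamma and blocks every backdoor path.
Every element of {beta, lam} is needed (dropping beta leaves P1 open; dropping lam leaves P3 open), so no proper subset is valid.
Among all size-2 subsets of the eligible variables, only {beta, lam} blocks every backdoor path, so it is the unique smallest valid adjustment set.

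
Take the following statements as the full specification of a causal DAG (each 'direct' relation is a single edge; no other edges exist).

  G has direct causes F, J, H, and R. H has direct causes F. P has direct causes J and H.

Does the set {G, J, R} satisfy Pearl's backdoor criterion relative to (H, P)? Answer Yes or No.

Backdoor paths from H to P (paths whose first edge points into H):
  P1: H <- F -> G <- J -> P
Condition 1 (no descendant of H in the set): FAILS — G is a descendant of H.
Condition 2 (every backdoor path blocked by {G, J, R}):
  P1: blocked at fork node J ∈ conditioning set.
{G, J, R} does not satisfy the backdoor criterion.

No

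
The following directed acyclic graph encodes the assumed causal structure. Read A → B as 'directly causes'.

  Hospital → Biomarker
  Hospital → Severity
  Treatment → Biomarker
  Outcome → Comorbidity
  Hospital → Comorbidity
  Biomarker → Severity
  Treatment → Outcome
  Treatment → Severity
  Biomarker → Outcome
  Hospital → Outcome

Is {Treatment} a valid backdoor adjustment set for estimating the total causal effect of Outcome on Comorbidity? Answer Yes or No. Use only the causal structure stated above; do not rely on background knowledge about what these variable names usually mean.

Backdoor paths from Outcome to Comorbidity (paths whose first edge points into Outcome):
  P1: Outcome <- Treatment -> Biomarker <- Hospital -> Comorbidity
  P2: Outcome <- Treatment -> Biomarker -> Severity <- Hospital -> Comorbidity
  P3: Outcome <- Treatment -> Severity <- Hospital -> Comorbidity
  P4: Outcome <- Treatment -> Severity <- Biomarker <- Hospital -> Comorbidity
  P5: Outcome <- Hospital -> Comorbidity
  P6: Outcome <- Biomarker <- Treatment -> Severity <- Hospital -> Comorbidity
  P7: Outcome <- Biomarker <- Hospital -> Comorbidity
  P8: Outcome <- Biomarker -> Severity <- Hospital -> Comorbidity
Condition 1 (no descendant of Outcome in the set): holds — descendants of Outcome are {Comorbidity}; none are in {Treatment}.
Condition 2 (every backdoor path blocked by {Treatment}):
  P1: blocked at fork node Treatment ∈ conditioning set.
  P2: blocked at fork node Treatment ∈ conditioning set.
  P3: blocked at fork node Treatment ∈ conditioning set.
  P4: blocked at fork node Treatment ∈ conditioning set.
  P5: open — no interior node is in the conditioning set.
  P6: blocked at fork node Treatment ∈ conditioning set.
  P7: open — no interior node is in the conditioning set.
  P8: blocked at collider Severity (neither it nor any descendant is in the conditioning set).
{Treatment} does not satisfy the backdoor criterion.

No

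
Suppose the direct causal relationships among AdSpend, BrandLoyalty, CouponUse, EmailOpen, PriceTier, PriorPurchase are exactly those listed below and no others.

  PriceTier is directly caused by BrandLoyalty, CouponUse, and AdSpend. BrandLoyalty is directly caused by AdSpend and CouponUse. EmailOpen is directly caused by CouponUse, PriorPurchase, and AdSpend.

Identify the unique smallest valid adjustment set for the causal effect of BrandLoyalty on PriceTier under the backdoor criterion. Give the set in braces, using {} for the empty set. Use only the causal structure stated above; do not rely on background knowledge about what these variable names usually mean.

Variables eligible for adjustment (non-descendants of BrandLoyalty, excluding BrandLoyalty and PriceTier): {AdSpend, CouponUse, EmailOpen, PriorPurchase}.
Backdoor paths from BrandLoyalty to PriceTier:
  P1: BrandLoyalty <- CouponUse -> PriceTier
  P2: BrandLoyalty <- CouponUse -> EmailOpen <- AdSpend -> PriceTier
  P3: BrandLoyalty <- AdSpend -> PriceTier
  P4: BrandLoyalty <- AdSpend -> EmailOpen <- CouponUse -> PriceTier
The empty set is not sufficient: P1 (BrandLoyalty <- CouponUse -> PriceTier) has no collider blocking it and no conditioned non-collider, so it is open.
Try {AdSpend, CouponUse}:
  P1: blocked at fork node CouponUse ∈ conditioning set.
  P2: blocked at fork node CouponUse ∈ conditioning set.
  P3: blocked at fork node AdSpend ∈ conditioning set.
  P4: blocked at fork node AdSpend ∈ conditioning set.
{AdSpend, CouponUse} contains no descendant of BrandLoyalty and blocks every backdoor path.
Every element of {AdSpend, CouponUse} is needed (dropping AdSpend leaves P3 open; dropping CouponUse leaves P1 open), so no proper subset is valid.
Among all size-2 subsets of the eligible variables, only {AdSpend, CouponUse} blocks every backdoor path, so it is the unique smallest valid adjustment set.

{AdSpend, CouponUse}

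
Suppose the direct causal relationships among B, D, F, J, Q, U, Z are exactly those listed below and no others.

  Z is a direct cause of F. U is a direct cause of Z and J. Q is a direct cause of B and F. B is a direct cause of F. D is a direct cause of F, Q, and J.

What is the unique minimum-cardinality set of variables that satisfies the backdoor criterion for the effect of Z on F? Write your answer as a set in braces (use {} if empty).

{}

Variables eligible for adjustment (non-descendants of Z, excluding Z and F): {B, D, J, Q, U}.
Backdoor paths from Z to F:
  P1: Z <- U -> J <- D -> Q -> B -> F
  P2: Z <- U -> J <- D -> Q -> F
  P3: Z <- U -> J <- D -> F
Each backdoor path contains an unconditioned collider, so every path is already blocked with the empty conditioning set:
  P1: blocked at collider J (neither it nor any descendant is in the conditioning set).
  P2: blocked at collider J (neither it nor any descendant is in the conditioning set).
  P3: blocked at collider J (neither it nor any descendant is in the conditioning set).
The empty set is therefore the unique smallest valid set.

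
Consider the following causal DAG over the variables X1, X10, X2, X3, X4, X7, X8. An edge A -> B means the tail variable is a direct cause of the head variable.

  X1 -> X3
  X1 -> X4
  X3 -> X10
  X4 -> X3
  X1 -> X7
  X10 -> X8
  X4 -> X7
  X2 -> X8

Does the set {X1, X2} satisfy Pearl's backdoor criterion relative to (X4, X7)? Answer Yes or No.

Yes

Backdoor paths from X4 to X7 (paths whose first edge points into X4):
  P1: X4 <- X1 -> X7
Condition 1 (no descendant of X4 in the set): holds — descendants of X4 are {X10, X3, X7, X8}; none are in {X1, X2}.
Condition 2 (every backdoor path blocked by {X1, X2}):
  P1: blocked at fork node X1 ∈ conditioning set.
{X1, X2} satisfies the backdoor criterion.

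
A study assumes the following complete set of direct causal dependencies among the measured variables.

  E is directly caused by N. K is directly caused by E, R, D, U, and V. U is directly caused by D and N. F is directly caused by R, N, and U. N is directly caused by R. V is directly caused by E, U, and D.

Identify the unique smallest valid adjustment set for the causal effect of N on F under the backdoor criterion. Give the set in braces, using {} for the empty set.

Variables eligible for adjustment (non-descendants of N, excluding N and F): {D, R}.
Backdoor paths from N to F:
  P1: N <- R -> F
  P2: N <- R -> K <- D -> U -> F
  P3: N <- R -> K <- D -> V <- U -> F
  P4: N <- R -> K <- E -> V <- D -> U -> F
  P5: N <- R -> K <- E -> V <- U -> F
  P6: N <- R -> K <- U -> F
  P7: N <- R -> K <- V <- D -> U -> F
  P8: N <- R -> K <- V <- U -> F
The empty set is not sufficient: P1 (N <- R -> F) has no collider blocking it and no conditioned non-collider, so it is open.
Try {R}:
  P1: blocked at fork node R ∈ conditioning set.
  P2: blocked at fork node R ∈ conditioning set.
  P3: blocked at fork node R ∈ conditioning set.
  P4: blocked at fork node R ∈ conditioning set.
  P5: blocked at fork node R ∈ conditioning set.
  P6: blocked at fork node R ∈ conditioning set.
  P7: blocked at fork node R ∈ conditioning set.
  P8: blocked at fork node R ∈ conditioning set.
{R} contains no descendant of N and blocks every backdoor path.
No other singleton works — e.g. {D} leaves P1 open — so {R} is the unique smallest valid adjustment set.

{R}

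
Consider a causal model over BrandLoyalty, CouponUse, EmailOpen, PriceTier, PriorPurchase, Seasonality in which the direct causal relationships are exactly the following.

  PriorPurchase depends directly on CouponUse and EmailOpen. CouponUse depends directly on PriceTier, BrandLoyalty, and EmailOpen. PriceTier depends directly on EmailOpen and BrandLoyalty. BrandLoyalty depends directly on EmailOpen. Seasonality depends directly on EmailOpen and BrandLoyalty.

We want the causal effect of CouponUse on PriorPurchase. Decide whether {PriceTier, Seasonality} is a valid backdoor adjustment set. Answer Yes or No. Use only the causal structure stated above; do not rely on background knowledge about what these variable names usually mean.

No

Backdoor paths from CouponUse to PriorPurchase (paths whose first edge points into CouponUse):
  P1: CouponUse <- EmailOpen -> PriorPurchase
  P2: CouponUse <- BrandLoyalty <- EmailOpen -> PriorPurchase
  P3: CouponUse <- BrandLoyalty -> Seasonality <- EmailOpen -> PriorPurchase
  P4: CouponUse <- BrandLoyalty -> PriceTier <- EmailOpen -> PriorPurchase
  P5: CouponUse <- PriceTier <- EmailOpen -> PriorPurchase
  P6: CouponUse <- PriceTier <- BrandLoyalty <- EmailOpen -> PriorPurchase
  P7: CouponUse <- PriceTier <- BrandLoyalty -> Seasonality <- EmailOpen -> PriorPurchase
Condition 1 (no descendant of CouponUse in the set): holds — descendants of CouponUse are {PriorPurchase}; none are in {PriceTier, Seasonality}.
Condition 2 (every backdoor path blocked by {PriceTier, Seasonality}):
  P1: open — no interior node is in the conditioning set.
  P2: open — no interior node is in the conditioning set.
  P3: open — collider(s) Seasonality are conditioned on (or have a conditioned descendant) and no non-collider on the path is in the set.
  P4: open — collider(s) PriceTier are conditioned on (or have a conditioned descendant) and no non-collider on the path is in the set.
  P5: blocked at chain node PriceTier ∈ conditioning set.
  P6: blocked at chain node PriceTier ∈ conditioning set.
  P7: blocked at chain node PriceTier ∈ conditioning set.
{PriceTier, Seasonality} does not satisfy the backdoor criterion.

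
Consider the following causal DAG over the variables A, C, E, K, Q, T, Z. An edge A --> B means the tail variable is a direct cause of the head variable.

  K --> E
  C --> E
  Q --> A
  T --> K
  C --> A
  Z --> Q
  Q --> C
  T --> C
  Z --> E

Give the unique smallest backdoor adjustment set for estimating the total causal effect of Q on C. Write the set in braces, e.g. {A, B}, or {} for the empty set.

Variables eligible for adjustment (non-descendants of Q, excluding Q and C): {K, T, Z}.
Backdoor paths from Q to C:
  P1: Q <- Z -> E <- K <- T -> C
  P2: Q <- Z -> E <- C
Each backdoor path contains an unconditioned collider, so every path is already blocked with the empty conditioning set:
  P1: blocked at collider E (neither it nor any descendant is in the conditioning set).
  P2: blocked at collider E (neither it nor any descendant is in the conditioning set).
The empty set is therefore the unique smallest valid set.

{}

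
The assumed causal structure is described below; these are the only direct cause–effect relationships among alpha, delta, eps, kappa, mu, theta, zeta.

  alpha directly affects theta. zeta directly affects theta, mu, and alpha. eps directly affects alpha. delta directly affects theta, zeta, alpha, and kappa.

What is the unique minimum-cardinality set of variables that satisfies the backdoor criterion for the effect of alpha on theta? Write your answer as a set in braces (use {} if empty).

Variables eligible for adjustment (non-descendants of alpha, excluding alpha and theta): {delta, eps, kappa, mu, zeta}.
Backdoor paths from alpha to theta:
  P1: alpha <- delta -> zeta -> theta
  P2: alpha <- delta -> theta
  P3: alpha <- zeta <- delta -> theta
  P4: alpha <- zeta -> theta
The empty set is not sufficient: P1 (alpha <- delta -> zeta -> theta) has no collider blocking it and no conditioned non-collider, so it is open.
Try {delta, zeta}:
  P1: blocked at fork node delta ∈ conditioning set.
  P2: blocked at fork node delta ∈ conditioning set.
  P3: blocked at chain node zeta ∈ conditioning set.
  P4: blocked at fork node zeta ∈ conditioning set.
{delta, zeta} contains no descendant of alpha and blocks every backdoor path.
Every element of {delta, zeta} is needed (dropping delta leaves P2 open; dropping zeta leaves P4 open), so no proper subset is valid.
Among all size-2 subsets of the eligible variables, only {delta, zeta} blocks every backdoor path, so it is the unique smallest valid adjustment set.

{delta, zeta}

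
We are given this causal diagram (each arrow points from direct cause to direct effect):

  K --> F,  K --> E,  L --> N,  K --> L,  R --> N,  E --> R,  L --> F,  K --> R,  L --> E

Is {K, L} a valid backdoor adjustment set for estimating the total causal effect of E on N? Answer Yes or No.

Backdoor paths from E to N (paths whose first edge points into E):
  P1: E <- K -> L -> N
  P2: E <- K -> R -> N
  P3: E <- K -> F <- L -> N
  P4: E <- L <- K -> R -> N
  P5: E <- L -> N
  P6: E <- L -> F <- K -> R -> N
Condition 1 (no descendant of E in the set): holds — descendants of E are {N, R}; none are in {K, L}.
Condition 2 (every backdoor path blocked by {K, L}):
  P1: blocked at fork node K ∈ conditioning set.
  P2: blocked at fork node K ∈ conditioning set.
  P3: blocked at fork node K ∈ conditioning set.
  P4: blocked at chain node L ∈ conditioning set.
  P5: blocked at fork node L ∈ conditioning set.
  P6: blocked at fork node L ∈ conditioning set.
{K, L} satisfies the backdoor criterion.

Yes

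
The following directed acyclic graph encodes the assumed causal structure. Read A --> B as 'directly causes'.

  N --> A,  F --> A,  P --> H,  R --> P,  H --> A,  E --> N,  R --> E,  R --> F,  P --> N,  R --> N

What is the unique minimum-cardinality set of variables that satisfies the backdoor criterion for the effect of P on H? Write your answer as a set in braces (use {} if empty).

Variables eligible for adjustment (non-descendants of P, excluding P and H): {E, F, R}.
Backdoor paths from P to H:
  P1: P <- R -> E -> N -> A <- H
  P2: P <- R -> F -> A <- H
  P3: P <- R -> N -> A <- H
Each backdoor path contains an unconditioned collider, so every path is already blocked with the empty conditioning set:
  P1: blocked at collider A (neither it nor any descendant is in the conditioning set).
  P2: blocked at collider A (neither it nor any descendant is in the conditioning set).
  P3: blocked at collider A (neither it nor any descendant is in the conditioning set).
The empty set is therefore the unique smallest valid set.

{}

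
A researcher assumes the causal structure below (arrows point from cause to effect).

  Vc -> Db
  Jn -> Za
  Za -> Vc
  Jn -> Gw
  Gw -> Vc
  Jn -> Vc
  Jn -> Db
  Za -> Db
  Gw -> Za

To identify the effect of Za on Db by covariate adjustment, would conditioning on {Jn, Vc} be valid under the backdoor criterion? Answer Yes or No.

Backdoor paths from Za to Db (paths whose first edge points into Za):
  P1: Za <- Jn -> Gw -> Vc -> Db
  P2: Za <- Jn -> Vc -> Db
  P3: Za <- Jn -> Db
  P4: Za <- Gw <- Jn -> Vc -> Db
  P5: Za <- Gw <- Jn -> Db
  P6: Za <- Gw -> Vc <- Jn -> Db
  P7: Za <- Gw -> Vc -> Db
Condition 1 (no descendant of Za in the set): FAILS — Vc is a descendant of Za.
Condition 2 (every backdoor path blocked by {Jn, Vc}):
  P1: blocked at fork node Jn ∈ conditioning set.
  P2: blocked at fork node Jn ∈ conditioning set.
  P3: blocked at fork node Jn ∈ conditioning set.
  P4: blocked at fork node Jn ∈ conditioning set.
  P5: blocked at fork node Jn ∈ conditioning set.
  P6: blocked at fork node Jn ∈ conditioning set.
  P7: blocked at chain node Vc ∈ conditioning set.
{Jn, Vc} does not satisfy the backdoor criterion.

No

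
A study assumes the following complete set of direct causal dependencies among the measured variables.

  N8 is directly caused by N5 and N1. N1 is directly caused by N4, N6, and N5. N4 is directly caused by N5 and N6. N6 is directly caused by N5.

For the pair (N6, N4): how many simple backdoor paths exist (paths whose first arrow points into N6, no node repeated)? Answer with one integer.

3

A backdoor path from N6 to N4 is any simple undirected path whose first edge points into N6 (i.e. leaves N6 via a parent).
Parents of N6: {N5}.
Enumerating:
  P1: N6 <- N5 -> N4
  P2: N6 <- N5 -> N1 <- N4
  P3: N6 <- N5 -> N8 <- N1 <- N4
That exhausts the simple backdoor paths. Count: 3.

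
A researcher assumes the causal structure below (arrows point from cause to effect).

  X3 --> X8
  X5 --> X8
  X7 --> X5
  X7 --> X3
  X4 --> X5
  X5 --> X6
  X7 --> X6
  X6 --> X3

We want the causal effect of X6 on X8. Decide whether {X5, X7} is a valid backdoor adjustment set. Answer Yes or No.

Backdoor paths from X6 to X8 (paths whose first edge points into X6):
  P1: X6 <- X7 -> X5 -> X8
  P2: X6 <- X7 -> X3 -> X8
  P3: X6 <- X5 <- X7 -> X3 -> X8
  P4: X6 <- X5 -> X8
Condition 1 (no descendant of X6 in the set): holds — descendants of X6 are {X3, X8}; none are in {X5, X7}.
Condition 2 (every backdoor path blocked by {X5, X7}):
  P1: blocked at fork node X7 ∈ conditioning set.
  P2: blocked at fork node X7 ∈ conditioning set.
  P3: blocked at chain node X5 ∈ conditioning set.
  P4: blocked at fork node X5 ∈ conditioning set.
{X5, X7} satisfies the backdoor criterion.

Yes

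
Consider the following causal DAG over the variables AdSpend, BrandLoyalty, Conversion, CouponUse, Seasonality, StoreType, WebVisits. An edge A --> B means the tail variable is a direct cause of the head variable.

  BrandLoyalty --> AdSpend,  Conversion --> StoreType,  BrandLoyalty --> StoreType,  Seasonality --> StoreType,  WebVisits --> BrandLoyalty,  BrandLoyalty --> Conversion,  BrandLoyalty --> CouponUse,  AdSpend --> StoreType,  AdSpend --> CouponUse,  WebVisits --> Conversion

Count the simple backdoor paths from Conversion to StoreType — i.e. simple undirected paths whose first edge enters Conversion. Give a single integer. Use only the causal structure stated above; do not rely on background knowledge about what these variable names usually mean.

6

A backdoor path from Conversion to StoreType is any simple undirected path whose first edge points into Conversion (i.e. leaves Conversion via a parent).
Parents of Conversion: {BrandLoyalty, WebVisits}.
Enumerating:
  P1: Conversion <- WebVisits -> BrandLoyalty -> AdSpend -> StoreType
  P2: Conversion <- WebVisits -> BrandLoyalty -> CouponUse <- AdSpend -> StoreType
  P3: Conversion <- WebVisits -> BrandLoyalty -> StoreType
  P4: Conversion <- BrandLoyalty -> AdSpend -> StoreType
  P5: Conversion <- BrandLoyalty -> CouponUse <- AdSpend -> StoreType
  P6: Conversion <- BrandLoyalty -> StoreType
That exhausts the simple backdoor paths. Count: 6.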